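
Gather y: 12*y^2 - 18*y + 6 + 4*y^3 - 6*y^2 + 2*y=4*y^3 + 6*y^2 - 16*y + 6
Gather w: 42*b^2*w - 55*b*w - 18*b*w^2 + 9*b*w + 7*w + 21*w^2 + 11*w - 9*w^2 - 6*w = w^2*(12 - 18*b) + w*(42*b^2 - 46*b + 12)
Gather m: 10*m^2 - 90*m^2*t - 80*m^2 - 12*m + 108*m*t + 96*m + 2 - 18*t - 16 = m^2*(-90*t - 70) + m*(108*t + 84) - 18*t - 14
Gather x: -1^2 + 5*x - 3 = 5*x - 4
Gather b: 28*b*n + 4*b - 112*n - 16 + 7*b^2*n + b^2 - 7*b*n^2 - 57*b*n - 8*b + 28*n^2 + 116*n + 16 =b^2*(7*n + 1) + b*(-7*n^2 - 29*n - 4) + 28*n^2 + 4*n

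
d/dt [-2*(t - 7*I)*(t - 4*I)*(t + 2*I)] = -6*t^2 + 36*I*t + 12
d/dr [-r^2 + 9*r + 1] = 9 - 2*r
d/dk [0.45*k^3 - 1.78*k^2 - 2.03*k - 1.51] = 1.35*k^2 - 3.56*k - 2.03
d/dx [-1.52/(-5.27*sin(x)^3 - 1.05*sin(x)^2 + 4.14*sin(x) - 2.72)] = (-24.0312*sin(x)^2 - 3.192*sin(x) + 6.2928)*cos(x)/(5.27*sin(x)^3 + 1.05*sin(x)^2 - 4.14*sin(x) + 2.72)^2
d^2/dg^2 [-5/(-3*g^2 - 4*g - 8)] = 10*(-9*g^2 - 12*g + 4*(3*g + 2)^2 - 24)/(3*g^2 + 4*g + 8)^3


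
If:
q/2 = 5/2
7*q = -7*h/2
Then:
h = -10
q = 5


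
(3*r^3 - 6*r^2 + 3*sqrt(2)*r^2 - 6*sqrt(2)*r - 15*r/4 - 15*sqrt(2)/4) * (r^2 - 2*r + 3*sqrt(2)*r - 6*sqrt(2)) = 3*r^5 - 12*r^4 + 12*sqrt(2)*r^4 - 48*sqrt(2)*r^3 + 105*r^3/4 - 129*r^2/2 + 33*sqrt(2)*r^2 + 30*sqrt(2)*r + 99*r/2 + 45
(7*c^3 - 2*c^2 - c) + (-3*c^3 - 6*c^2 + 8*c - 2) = 4*c^3 - 8*c^2 + 7*c - 2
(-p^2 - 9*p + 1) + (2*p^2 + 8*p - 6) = p^2 - p - 5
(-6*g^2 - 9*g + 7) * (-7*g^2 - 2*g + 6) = 42*g^4 + 75*g^3 - 67*g^2 - 68*g + 42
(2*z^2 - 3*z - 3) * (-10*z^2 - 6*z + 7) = -20*z^4 + 18*z^3 + 62*z^2 - 3*z - 21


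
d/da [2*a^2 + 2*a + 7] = 4*a + 2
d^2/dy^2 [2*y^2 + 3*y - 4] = 4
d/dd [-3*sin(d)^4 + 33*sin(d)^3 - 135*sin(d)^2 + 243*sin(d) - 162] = 3*(9 - 4*sin(d))*(sin(d) - 3)^2*cos(d)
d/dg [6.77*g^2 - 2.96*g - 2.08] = 13.54*g - 2.96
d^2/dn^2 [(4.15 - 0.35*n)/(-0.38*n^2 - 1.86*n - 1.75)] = ((1.852 - 0.798*n)*(0.38*n^2 + 1.86*n + 1.75) + (0.35*n - 4.15)*(0.76*n + 1.86)*(1.52*n + 3.72))/(0.38*n^2 + 1.86*n + 1.75)^3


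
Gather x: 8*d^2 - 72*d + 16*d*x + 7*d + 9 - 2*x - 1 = 8*d^2 - 65*d + x*(16*d - 2) + 8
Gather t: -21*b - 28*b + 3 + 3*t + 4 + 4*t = -49*b + 7*t + 7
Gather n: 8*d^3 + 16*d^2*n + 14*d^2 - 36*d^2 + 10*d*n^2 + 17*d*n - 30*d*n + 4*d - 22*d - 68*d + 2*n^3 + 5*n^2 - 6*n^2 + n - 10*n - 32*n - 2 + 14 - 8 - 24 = 8*d^3 - 22*d^2 - 86*d + 2*n^3 + n^2*(10*d - 1) + n*(16*d^2 - 13*d - 41) - 20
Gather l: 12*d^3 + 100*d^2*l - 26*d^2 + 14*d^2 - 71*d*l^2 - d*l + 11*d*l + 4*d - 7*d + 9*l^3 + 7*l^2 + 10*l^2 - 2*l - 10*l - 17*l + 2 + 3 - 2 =12*d^3 - 12*d^2 - 3*d + 9*l^3 + l^2*(17 - 71*d) + l*(100*d^2 + 10*d - 29) + 3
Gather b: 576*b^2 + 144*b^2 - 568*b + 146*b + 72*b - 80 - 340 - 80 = 720*b^2 - 350*b - 500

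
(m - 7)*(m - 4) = m^2 - 11*m + 28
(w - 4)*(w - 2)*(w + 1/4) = w^3 - 23*w^2/4 + 13*w/2 + 2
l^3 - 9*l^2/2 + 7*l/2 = l*(l - 7/2)*(l - 1)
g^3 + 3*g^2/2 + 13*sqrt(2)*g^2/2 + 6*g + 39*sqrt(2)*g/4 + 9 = (g + 3/2)*(g + sqrt(2)/2)*(g + 6*sqrt(2))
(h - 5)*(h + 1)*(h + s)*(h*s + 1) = h^4*s + h^3*s^2 - 4*h^3*s + h^3 - 4*h^2*s^2 - 4*h^2*s - 4*h^2 - 5*h*s^2 - 4*h*s - 5*h - 5*s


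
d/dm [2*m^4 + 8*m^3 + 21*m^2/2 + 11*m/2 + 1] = 8*m^3 + 24*m^2 + 21*m + 11/2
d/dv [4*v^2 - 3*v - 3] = 8*v - 3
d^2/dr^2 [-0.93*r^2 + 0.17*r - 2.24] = -1.86000000000000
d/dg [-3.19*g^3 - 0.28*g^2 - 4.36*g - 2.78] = -9.57*g^2 - 0.56*g - 4.36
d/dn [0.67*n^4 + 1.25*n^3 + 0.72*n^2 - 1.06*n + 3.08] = 2.68*n^3 + 3.75*n^2 + 1.44*n - 1.06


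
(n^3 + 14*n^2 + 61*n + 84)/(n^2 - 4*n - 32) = (n^2 + 10*n + 21)/(n - 8)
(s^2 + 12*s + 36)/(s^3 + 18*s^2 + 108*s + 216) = 1/(s + 6)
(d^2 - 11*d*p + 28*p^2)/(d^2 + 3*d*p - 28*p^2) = (d - 7*p)/(d + 7*p)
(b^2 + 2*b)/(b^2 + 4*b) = (b + 2)/(b + 4)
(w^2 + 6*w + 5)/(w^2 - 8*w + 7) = (w^2 + 6*w + 5)/(w^2 - 8*w + 7)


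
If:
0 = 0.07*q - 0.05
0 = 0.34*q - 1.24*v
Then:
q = 0.71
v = 0.20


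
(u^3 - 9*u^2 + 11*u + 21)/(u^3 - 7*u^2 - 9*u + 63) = (u + 1)/(u + 3)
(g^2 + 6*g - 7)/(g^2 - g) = (g + 7)/g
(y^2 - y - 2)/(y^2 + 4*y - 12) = (y + 1)/(y + 6)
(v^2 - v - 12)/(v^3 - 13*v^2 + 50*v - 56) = (v + 3)/(v^2 - 9*v + 14)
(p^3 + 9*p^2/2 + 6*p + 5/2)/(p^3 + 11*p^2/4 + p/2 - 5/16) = 8*(p^2 + 2*p + 1)/(8*p^2 + 2*p - 1)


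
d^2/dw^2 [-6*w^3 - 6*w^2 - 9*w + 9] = -36*w - 12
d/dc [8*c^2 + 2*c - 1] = 16*c + 2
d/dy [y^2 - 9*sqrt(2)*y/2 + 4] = 2*y - 9*sqrt(2)/2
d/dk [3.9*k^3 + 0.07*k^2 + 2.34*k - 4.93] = 11.7*k^2 + 0.14*k + 2.34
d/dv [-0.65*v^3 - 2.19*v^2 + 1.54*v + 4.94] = -1.95*v^2 - 4.38*v + 1.54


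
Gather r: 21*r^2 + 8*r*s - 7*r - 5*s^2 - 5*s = 21*r^2 + r*(8*s - 7) - 5*s^2 - 5*s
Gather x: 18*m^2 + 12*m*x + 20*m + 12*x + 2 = 18*m^2 + 20*m + x*(12*m + 12) + 2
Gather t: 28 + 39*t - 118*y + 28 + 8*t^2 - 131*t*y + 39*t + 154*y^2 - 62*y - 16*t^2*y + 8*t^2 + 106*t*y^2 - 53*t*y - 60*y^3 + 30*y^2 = t^2*(16 - 16*y) + t*(106*y^2 - 184*y + 78) - 60*y^3 + 184*y^2 - 180*y + 56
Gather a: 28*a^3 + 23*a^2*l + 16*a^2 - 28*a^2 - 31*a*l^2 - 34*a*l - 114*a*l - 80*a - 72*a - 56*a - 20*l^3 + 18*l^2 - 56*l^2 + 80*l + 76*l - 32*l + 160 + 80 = 28*a^3 + a^2*(23*l - 12) + a*(-31*l^2 - 148*l - 208) - 20*l^3 - 38*l^2 + 124*l + 240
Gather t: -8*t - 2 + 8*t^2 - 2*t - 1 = 8*t^2 - 10*t - 3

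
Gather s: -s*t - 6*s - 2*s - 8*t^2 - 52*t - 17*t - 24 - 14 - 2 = s*(-t - 8) - 8*t^2 - 69*t - 40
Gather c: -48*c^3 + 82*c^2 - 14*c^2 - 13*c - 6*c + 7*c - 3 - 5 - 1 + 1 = -48*c^3 + 68*c^2 - 12*c - 8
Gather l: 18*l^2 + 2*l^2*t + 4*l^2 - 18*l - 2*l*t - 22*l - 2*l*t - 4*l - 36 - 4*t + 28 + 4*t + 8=l^2*(2*t + 22) + l*(-4*t - 44)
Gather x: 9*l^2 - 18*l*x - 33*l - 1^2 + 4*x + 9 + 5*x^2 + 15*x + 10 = 9*l^2 - 33*l + 5*x^2 + x*(19 - 18*l) + 18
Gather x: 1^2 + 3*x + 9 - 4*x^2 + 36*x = -4*x^2 + 39*x + 10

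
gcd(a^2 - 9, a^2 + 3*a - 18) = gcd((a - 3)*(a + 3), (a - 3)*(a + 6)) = a - 3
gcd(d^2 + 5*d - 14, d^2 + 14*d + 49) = d + 7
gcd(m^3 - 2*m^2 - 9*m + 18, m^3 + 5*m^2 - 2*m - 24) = m^2 + m - 6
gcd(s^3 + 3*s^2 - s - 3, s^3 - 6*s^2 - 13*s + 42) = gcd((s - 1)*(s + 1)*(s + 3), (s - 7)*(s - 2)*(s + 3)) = s + 3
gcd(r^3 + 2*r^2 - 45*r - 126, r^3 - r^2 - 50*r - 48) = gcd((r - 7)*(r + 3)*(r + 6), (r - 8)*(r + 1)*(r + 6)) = r + 6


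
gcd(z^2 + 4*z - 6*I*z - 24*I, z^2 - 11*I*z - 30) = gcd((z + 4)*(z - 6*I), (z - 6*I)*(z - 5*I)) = z - 6*I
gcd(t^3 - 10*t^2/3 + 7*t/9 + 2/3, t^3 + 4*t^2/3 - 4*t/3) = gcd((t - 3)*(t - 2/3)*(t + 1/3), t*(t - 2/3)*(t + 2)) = t - 2/3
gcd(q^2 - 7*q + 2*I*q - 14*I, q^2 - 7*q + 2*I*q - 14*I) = q^2 + q*(-7 + 2*I) - 14*I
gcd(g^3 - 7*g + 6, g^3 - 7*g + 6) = g^3 - 7*g + 6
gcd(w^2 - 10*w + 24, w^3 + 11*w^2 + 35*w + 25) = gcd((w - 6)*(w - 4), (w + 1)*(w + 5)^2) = 1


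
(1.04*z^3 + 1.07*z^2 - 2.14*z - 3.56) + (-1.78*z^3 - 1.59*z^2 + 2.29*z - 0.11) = -0.74*z^3 - 0.52*z^2 + 0.15*z - 3.67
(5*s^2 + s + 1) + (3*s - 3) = 5*s^2 + 4*s - 2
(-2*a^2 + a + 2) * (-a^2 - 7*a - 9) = 2*a^4 + 13*a^3 + 9*a^2 - 23*a - 18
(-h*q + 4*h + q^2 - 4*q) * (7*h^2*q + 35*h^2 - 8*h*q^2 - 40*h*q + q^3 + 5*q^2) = -7*h^3*q^2 - 7*h^3*q + 140*h^3 + 15*h^2*q^3 + 15*h^2*q^2 - 300*h^2*q - 9*h*q^4 - 9*h*q^3 + 180*h*q^2 + q^5 + q^4 - 20*q^3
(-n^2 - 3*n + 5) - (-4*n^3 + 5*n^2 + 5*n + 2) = 4*n^3 - 6*n^2 - 8*n + 3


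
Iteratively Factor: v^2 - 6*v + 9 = (v - 3)*(v - 3)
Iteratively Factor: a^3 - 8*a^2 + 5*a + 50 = (a + 2)*(a^2 - 10*a + 25) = (a - 5)*(a + 2)*(a - 5)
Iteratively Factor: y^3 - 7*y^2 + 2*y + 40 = (y - 5)*(y^2 - 2*y - 8) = (y - 5)*(y - 4)*(y + 2)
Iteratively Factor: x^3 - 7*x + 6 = (x - 2)*(x^2 + 2*x - 3) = (x - 2)*(x - 1)*(x + 3)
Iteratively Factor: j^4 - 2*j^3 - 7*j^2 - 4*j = (j + 1)*(j^3 - 3*j^2 - 4*j) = (j - 4)*(j + 1)*(j^2 + j) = j*(j - 4)*(j + 1)*(j + 1)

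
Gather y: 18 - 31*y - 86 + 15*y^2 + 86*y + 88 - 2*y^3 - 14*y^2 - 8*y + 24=-2*y^3 + y^2 + 47*y + 44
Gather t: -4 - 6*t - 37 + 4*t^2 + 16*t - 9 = 4*t^2 + 10*t - 50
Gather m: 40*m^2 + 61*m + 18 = 40*m^2 + 61*m + 18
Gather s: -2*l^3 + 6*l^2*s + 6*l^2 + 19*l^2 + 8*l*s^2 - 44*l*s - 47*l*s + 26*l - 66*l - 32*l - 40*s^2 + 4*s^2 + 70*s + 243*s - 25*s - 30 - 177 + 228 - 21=-2*l^3 + 25*l^2 - 72*l + s^2*(8*l - 36) + s*(6*l^2 - 91*l + 288)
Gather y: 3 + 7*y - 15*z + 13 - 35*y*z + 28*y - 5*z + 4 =y*(35 - 35*z) - 20*z + 20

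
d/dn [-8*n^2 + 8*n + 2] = 8 - 16*n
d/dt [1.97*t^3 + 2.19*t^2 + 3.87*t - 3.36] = 5.91*t^2 + 4.38*t + 3.87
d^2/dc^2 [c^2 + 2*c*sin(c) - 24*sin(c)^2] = -2*c*sin(c) + 96*sin(c)^2 + 4*cos(c) - 46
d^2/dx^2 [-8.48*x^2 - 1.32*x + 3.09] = -16.9600000000000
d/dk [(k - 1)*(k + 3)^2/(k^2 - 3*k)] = (k^4 - 6*k^3 - 18*k^2 + 18*k - 27)/(k^2*(k^2 - 6*k + 9))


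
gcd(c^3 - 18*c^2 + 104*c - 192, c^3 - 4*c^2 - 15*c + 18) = c - 6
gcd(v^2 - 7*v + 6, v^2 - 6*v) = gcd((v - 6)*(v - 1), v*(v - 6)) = v - 6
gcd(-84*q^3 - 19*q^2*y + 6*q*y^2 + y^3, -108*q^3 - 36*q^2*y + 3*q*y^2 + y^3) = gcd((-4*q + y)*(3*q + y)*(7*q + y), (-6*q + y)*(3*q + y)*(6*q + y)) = 3*q + y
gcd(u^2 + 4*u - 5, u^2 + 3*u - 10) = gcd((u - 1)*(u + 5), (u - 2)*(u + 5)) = u + 5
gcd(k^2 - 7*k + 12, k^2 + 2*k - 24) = k - 4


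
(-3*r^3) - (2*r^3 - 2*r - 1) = -5*r^3 + 2*r + 1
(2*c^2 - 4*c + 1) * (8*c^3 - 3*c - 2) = 16*c^5 - 32*c^4 + 2*c^3 + 8*c^2 + 5*c - 2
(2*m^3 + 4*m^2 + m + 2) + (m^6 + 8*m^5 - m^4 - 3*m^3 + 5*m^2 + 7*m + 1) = m^6 + 8*m^5 - m^4 - m^3 + 9*m^2 + 8*m + 3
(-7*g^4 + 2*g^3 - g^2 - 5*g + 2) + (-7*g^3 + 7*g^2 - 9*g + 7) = -7*g^4 - 5*g^3 + 6*g^2 - 14*g + 9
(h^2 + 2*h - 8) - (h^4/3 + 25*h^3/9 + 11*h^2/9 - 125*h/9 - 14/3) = -h^4/3 - 25*h^3/9 - 2*h^2/9 + 143*h/9 - 10/3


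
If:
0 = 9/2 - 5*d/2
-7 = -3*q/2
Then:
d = 9/5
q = 14/3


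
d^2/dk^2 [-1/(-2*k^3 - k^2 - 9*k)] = 2*(-k*(6*k + 1)*(2*k^2 + k + 9) + (6*k^2 + 2*k + 9)^2)/(k^3*(2*k^2 + k + 9)^3)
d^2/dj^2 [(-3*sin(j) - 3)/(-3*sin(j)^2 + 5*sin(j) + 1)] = 3*(9*sin(j)^5 + 51*sin(j)^4 - 45*sin(j)^3 - 22*sin(j)^2 + 68*sin(j) - 46)/(-3*sin(j)^2 + 5*sin(j) + 1)^3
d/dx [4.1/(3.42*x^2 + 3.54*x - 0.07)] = (-28.044*x - 14.514)/(3.42*x^2 + 3.54*x - 0.07)^2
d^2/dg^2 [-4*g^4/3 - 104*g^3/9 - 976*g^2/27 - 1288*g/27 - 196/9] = -16*g^2 - 208*g/3 - 1952/27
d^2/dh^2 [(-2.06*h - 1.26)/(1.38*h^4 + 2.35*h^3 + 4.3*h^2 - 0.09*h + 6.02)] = (-47.076768*h^7 - 154.88016*h^6 - 264.18774*h^5 - 344.516232*h^4 + 62.132108*h^3 + 337.139292*h^2 + 429.828*h + 62.980092)/(2.628072*h^12 + 13.42602*h^11 + 47.42991*h^10 + 96.133087*h^9 + 180.431094*h^8 + 242.796225*h^7 + 388.156264*h^6 + 355.571301*h^5 + 476.429766*h^4 + 241.515651*h^3 + 467.647446*h^2 - 9.784908*h + 218.167208)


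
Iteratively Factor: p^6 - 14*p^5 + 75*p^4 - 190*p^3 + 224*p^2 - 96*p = (p - 4)*(p^5 - 10*p^4 + 35*p^3 - 50*p^2 + 24*p) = (p - 4)*(p - 1)*(p^4 - 9*p^3 + 26*p^2 - 24*p) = (p - 4)^2*(p - 1)*(p^3 - 5*p^2 + 6*p) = p*(p - 4)^2*(p - 1)*(p^2 - 5*p + 6) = p*(p - 4)^2*(p - 3)*(p - 1)*(p - 2)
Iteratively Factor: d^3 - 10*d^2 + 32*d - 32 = (d - 4)*(d^2 - 6*d + 8) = (d - 4)^2*(d - 2)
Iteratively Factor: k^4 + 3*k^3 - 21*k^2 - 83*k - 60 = (k + 3)*(k^3 - 21*k - 20) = (k + 1)*(k + 3)*(k^2 - k - 20) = (k - 5)*(k + 1)*(k + 3)*(k + 4)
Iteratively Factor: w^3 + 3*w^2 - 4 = (w + 2)*(w^2 + w - 2) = (w - 1)*(w + 2)*(w + 2)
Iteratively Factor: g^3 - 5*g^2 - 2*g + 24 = (g - 3)*(g^2 - 2*g - 8) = (g - 4)*(g - 3)*(g + 2)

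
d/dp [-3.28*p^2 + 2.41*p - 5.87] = 2.41 - 6.56*p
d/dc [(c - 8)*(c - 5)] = 2*c - 13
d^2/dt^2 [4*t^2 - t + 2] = 8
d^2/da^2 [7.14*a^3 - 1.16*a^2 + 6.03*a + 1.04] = 42.84*a - 2.32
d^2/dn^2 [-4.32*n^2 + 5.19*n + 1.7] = -8.64000000000000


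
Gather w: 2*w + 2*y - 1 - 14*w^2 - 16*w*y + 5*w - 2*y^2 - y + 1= -14*w^2 + w*(7 - 16*y) - 2*y^2 + y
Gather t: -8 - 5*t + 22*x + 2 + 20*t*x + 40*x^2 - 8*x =t*(20*x - 5) + 40*x^2 + 14*x - 6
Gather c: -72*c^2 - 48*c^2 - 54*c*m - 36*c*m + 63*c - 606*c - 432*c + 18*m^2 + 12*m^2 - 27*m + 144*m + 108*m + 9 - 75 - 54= -120*c^2 + c*(-90*m - 975) + 30*m^2 + 225*m - 120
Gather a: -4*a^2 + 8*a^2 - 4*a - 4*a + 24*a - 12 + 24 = 4*a^2 + 16*a + 12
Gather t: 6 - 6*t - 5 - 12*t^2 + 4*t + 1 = -12*t^2 - 2*t + 2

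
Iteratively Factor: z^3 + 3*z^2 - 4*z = (z + 4)*(z^2 - z) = (z - 1)*(z + 4)*(z)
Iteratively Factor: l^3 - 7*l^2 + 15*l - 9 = (l - 3)*(l^2 - 4*l + 3) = (l - 3)^2*(l - 1)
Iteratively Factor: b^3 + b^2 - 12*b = (b)*(b^2 + b - 12) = b*(b - 3)*(b + 4)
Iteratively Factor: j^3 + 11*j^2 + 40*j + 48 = (j + 4)*(j^2 + 7*j + 12) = (j + 3)*(j + 4)*(j + 4)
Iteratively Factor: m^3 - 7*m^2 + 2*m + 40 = (m - 5)*(m^2 - 2*m - 8) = (m - 5)*(m + 2)*(m - 4)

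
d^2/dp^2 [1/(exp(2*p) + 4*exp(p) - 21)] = 4*(-(exp(p) + 1)*(exp(2*p) + 4*exp(p) - 21) + 2*(exp(p) + 2)^2*exp(p))*exp(p)/(exp(2*p) + 4*exp(p) - 21)^3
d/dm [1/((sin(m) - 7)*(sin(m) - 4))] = (11 - 2*sin(m))*cos(m)/((sin(m) - 7)^2*(sin(m) - 4)^2)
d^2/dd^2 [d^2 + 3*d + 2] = 2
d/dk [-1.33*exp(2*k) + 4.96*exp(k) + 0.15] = (4.96 - 2.66*exp(k))*exp(k)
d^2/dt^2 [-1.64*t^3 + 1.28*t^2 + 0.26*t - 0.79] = 2.56 - 9.84*t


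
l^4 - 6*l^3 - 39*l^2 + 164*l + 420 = (l - 7)*(l - 6)*(l + 2)*(l + 5)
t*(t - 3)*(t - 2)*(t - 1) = t^4 - 6*t^3 + 11*t^2 - 6*t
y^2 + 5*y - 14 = (y - 2)*(y + 7)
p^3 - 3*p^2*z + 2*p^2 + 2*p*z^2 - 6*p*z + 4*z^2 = (p + 2)*(p - 2*z)*(p - z)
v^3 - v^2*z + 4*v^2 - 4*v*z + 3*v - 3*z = (v + 1)*(v + 3)*(v - z)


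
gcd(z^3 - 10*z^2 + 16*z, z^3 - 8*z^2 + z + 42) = 1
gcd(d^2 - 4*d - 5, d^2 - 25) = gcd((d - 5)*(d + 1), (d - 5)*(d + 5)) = d - 5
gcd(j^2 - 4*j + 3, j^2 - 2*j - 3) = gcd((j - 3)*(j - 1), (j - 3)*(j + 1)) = j - 3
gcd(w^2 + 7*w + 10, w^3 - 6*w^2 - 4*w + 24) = w + 2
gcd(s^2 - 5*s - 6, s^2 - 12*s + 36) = s - 6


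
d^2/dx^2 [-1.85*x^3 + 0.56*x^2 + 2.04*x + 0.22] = 1.12 - 11.1*x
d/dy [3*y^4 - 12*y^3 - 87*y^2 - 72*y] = 12*y^3 - 36*y^2 - 174*y - 72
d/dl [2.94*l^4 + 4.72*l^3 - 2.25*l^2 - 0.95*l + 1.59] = 11.76*l^3 + 14.16*l^2 - 4.5*l - 0.95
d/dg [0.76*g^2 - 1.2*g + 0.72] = 1.52*g - 1.2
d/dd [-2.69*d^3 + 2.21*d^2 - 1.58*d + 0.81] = -8.07*d^2 + 4.42*d - 1.58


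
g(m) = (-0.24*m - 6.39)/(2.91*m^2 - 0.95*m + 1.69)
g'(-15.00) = -0.00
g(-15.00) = -0.00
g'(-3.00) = -0.12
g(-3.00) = -0.18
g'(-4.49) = -0.04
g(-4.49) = -0.08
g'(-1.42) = -0.73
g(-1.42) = -0.68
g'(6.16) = 0.02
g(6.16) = -0.07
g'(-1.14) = -1.12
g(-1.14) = -0.93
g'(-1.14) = -1.12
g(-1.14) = -0.93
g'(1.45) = 1.18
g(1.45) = -1.05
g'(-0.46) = -3.12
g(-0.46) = -2.29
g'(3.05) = 0.17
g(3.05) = -0.28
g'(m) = (0.95 - 5.82*m)*(-0.24*m - 6.39)/(2.91*m^2 - 0.95*m + 1.69)^2 - 0.24/(2.91*m^2 - 0.95*m + 1.69) = (0.6984*m^2 + 37.1898*m - 6.4761)/(8.4681*m^4 - 5.529*m^3 + 10.7383*m^2 - 3.211*m + 2.8561)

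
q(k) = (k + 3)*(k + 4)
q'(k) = 2*k + 7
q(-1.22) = 4.95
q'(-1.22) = 4.56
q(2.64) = 37.45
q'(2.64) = 12.28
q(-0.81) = 6.99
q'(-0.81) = 5.38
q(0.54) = 16.07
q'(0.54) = 8.08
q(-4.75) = 1.31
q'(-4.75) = -2.50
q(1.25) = 22.31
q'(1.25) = 9.50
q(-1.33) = 4.46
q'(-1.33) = 4.34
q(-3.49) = -0.25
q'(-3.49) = 0.02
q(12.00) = 240.00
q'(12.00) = 31.00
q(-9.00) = 30.00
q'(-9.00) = -11.00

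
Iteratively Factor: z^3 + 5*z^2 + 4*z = (z)*(z^2 + 5*z + 4) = z*(z + 4)*(z + 1)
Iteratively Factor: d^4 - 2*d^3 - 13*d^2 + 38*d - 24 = (d - 1)*(d^3 - d^2 - 14*d + 24) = (d - 1)*(d + 4)*(d^2 - 5*d + 6) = (d - 2)*(d - 1)*(d + 4)*(d - 3)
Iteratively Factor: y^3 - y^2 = (y)*(y^2 - y) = y*(y - 1)*(y)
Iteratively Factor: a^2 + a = (a)*(a + 1)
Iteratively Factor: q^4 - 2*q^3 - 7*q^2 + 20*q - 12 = (q + 3)*(q^3 - 5*q^2 + 8*q - 4) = (q - 2)*(q + 3)*(q^2 - 3*q + 2) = (q - 2)*(q - 1)*(q + 3)*(q - 2)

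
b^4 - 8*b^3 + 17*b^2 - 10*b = b*(b - 5)*(b - 2)*(b - 1)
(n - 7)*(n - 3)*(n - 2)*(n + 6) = n^4 - 6*n^3 - 31*n^2 + 204*n - 252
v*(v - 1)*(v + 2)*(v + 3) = v^4 + 4*v^3 + v^2 - 6*v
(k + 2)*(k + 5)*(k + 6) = k^3 + 13*k^2 + 52*k + 60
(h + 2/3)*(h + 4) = h^2 + 14*h/3 + 8/3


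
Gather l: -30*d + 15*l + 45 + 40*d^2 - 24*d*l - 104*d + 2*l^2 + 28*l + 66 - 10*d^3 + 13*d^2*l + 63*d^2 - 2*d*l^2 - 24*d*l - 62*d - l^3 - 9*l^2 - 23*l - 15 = -10*d^3 + 103*d^2 - 196*d - l^3 + l^2*(-2*d - 7) + l*(13*d^2 - 48*d + 20) + 96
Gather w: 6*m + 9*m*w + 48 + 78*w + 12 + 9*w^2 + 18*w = 6*m + 9*w^2 + w*(9*m + 96) + 60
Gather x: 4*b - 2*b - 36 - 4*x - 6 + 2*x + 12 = 2*b - 2*x - 30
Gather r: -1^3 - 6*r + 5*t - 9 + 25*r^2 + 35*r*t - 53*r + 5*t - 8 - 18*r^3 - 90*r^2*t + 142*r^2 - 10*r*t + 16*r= -18*r^3 + r^2*(167 - 90*t) + r*(25*t - 43) + 10*t - 18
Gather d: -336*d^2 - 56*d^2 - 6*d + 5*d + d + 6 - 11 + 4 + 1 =-392*d^2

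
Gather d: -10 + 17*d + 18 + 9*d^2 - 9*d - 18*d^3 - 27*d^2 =-18*d^3 - 18*d^2 + 8*d + 8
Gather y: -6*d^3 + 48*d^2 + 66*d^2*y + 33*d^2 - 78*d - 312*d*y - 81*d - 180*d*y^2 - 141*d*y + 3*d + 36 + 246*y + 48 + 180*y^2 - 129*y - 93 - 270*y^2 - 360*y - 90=-6*d^3 + 81*d^2 - 156*d + y^2*(-180*d - 90) + y*(66*d^2 - 453*d - 243) - 99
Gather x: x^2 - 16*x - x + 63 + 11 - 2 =x^2 - 17*x + 72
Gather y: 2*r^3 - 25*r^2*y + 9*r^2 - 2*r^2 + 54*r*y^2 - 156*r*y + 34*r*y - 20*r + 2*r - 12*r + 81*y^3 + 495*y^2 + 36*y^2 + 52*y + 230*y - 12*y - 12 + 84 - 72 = 2*r^3 + 7*r^2 - 30*r + 81*y^3 + y^2*(54*r + 531) + y*(-25*r^2 - 122*r + 270)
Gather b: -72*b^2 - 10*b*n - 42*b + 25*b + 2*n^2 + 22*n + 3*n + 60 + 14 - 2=-72*b^2 + b*(-10*n - 17) + 2*n^2 + 25*n + 72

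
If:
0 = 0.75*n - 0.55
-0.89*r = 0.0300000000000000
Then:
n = 0.73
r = -0.03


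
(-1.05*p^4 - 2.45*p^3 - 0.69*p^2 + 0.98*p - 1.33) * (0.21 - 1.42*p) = 1.491*p^5 + 3.2585*p^4 + 0.4653*p^3 - 1.5365*p^2 + 2.0944*p - 0.2793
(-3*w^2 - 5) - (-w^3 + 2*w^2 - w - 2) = w^3 - 5*w^2 + w - 3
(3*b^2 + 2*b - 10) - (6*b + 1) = 3*b^2 - 4*b - 11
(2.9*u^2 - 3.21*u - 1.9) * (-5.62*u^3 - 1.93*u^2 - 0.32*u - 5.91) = -16.298*u^5 + 12.4432*u^4 + 15.9453*u^3 - 12.4448*u^2 + 19.5791*u + 11.229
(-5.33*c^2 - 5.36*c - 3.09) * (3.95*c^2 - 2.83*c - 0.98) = -21.0535*c^4 - 6.0881*c^3 + 8.1867*c^2 + 13.9975*c + 3.0282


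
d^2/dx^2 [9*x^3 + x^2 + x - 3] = 54*x + 2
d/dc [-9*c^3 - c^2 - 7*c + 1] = -27*c^2 - 2*c - 7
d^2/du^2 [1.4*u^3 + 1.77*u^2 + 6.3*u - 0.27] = 8.4*u + 3.54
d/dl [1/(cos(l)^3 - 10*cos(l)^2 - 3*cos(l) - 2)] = -(3*sin(l)^2 + 20*cos(l))*sin(l)/(-cos(l)^3 + 10*cos(l)^2 + 3*cos(l) + 2)^2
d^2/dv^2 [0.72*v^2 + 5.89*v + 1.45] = 1.44000000000000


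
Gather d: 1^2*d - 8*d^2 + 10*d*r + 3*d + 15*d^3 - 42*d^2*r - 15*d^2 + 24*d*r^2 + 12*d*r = 15*d^3 + d^2*(-42*r - 23) + d*(24*r^2 + 22*r + 4)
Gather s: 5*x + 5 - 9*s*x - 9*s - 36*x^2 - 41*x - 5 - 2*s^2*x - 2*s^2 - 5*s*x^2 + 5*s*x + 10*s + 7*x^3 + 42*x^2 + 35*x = s^2*(-2*x - 2) + s*(-5*x^2 - 4*x + 1) + 7*x^3 + 6*x^2 - x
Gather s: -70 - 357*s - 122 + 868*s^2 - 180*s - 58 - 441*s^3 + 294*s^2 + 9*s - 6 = -441*s^3 + 1162*s^2 - 528*s - 256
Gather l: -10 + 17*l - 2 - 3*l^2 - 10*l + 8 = -3*l^2 + 7*l - 4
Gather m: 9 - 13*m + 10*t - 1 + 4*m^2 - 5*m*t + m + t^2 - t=4*m^2 + m*(-5*t - 12) + t^2 + 9*t + 8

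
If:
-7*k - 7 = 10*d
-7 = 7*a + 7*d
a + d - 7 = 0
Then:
No Solution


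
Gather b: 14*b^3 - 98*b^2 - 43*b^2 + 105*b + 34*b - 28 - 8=14*b^3 - 141*b^2 + 139*b - 36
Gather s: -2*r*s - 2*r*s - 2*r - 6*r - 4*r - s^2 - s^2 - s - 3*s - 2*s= -12*r - 2*s^2 + s*(-4*r - 6)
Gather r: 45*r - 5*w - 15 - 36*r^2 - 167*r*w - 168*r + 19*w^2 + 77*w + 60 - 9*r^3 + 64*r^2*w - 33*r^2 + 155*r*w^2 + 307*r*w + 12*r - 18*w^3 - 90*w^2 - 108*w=-9*r^3 + r^2*(64*w - 69) + r*(155*w^2 + 140*w - 111) - 18*w^3 - 71*w^2 - 36*w + 45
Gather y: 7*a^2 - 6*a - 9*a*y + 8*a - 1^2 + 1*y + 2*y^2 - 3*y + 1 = 7*a^2 + 2*a + 2*y^2 + y*(-9*a - 2)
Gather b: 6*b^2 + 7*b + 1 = 6*b^2 + 7*b + 1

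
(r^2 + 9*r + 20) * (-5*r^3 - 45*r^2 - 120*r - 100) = -5*r^5 - 90*r^4 - 625*r^3 - 2080*r^2 - 3300*r - 2000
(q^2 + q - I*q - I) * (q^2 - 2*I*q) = q^4 + q^3 - 3*I*q^3 - 2*q^2 - 3*I*q^2 - 2*q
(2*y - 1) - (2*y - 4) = 3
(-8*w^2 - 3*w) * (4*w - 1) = -32*w^3 - 4*w^2 + 3*w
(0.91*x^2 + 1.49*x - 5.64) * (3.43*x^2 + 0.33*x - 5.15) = 3.1213*x^4 + 5.411*x^3 - 23.54*x^2 - 9.5347*x + 29.046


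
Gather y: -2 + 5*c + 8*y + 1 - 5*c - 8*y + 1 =0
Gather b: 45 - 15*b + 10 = 55 - 15*b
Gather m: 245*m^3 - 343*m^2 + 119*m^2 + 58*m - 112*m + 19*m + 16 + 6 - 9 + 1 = 245*m^3 - 224*m^2 - 35*m + 14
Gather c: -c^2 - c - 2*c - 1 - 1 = -c^2 - 3*c - 2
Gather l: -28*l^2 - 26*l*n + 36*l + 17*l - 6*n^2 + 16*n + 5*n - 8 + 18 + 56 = -28*l^2 + l*(53 - 26*n) - 6*n^2 + 21*n + 66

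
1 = 1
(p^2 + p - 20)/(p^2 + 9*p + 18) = (p^2 + p - 20)/(p^2 + 9*p + 18)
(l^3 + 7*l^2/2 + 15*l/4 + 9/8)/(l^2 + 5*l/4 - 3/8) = (4*l^2 + 8*l + 3)/(4*l - 1)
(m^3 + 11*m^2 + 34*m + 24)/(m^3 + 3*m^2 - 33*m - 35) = (m^2 + 10*m + 24)/(m^2 + 2*m - 35)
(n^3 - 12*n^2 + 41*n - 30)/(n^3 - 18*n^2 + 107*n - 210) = (n - 1)/(n - 7)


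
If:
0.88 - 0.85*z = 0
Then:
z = 1.04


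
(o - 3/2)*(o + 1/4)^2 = o^3 - o^2 - 11*o/16 - 3/32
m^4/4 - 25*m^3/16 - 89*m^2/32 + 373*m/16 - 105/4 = (m/4 + 1)*(m - 6)*(m - 5/2)*(m - 7/4)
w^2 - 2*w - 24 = (w - 6)*(w + 4)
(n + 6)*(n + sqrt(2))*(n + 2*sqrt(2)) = n^3 + 3*sqrt(2)*n^2 + 6*n^2 + 4*n + 18*sqrt(2)*n + 24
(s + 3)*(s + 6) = s^2 + 9*s + 18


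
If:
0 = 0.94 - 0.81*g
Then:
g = 1.16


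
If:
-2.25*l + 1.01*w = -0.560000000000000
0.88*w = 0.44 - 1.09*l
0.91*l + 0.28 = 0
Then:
No Solution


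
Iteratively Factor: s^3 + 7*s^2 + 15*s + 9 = (s + 3)*(s^2 + 4*s + 3) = (s + 3)^2*(s + 1)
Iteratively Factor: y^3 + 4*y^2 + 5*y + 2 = (y + 1)*(y^2 + 3*y + 2) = (y + 1)^2*(y + 2)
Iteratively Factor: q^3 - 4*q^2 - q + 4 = (q + 1)*(q^2 - 5*q + 4) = (q - 1)*(q + 1)*(q - 4)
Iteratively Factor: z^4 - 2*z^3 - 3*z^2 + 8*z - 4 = (z + 2)*(z^3 - 4*z^2 + 5*z - 2) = (z - 1)*(z + 2)*(z^2 - 3*z + 2) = (z - 2)*(z - 1)*(z + 2)*(z - 1)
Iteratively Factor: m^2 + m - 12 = (m - 3)*(m + 4)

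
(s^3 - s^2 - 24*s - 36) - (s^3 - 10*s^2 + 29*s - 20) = 9*s^2 - 53*s - 16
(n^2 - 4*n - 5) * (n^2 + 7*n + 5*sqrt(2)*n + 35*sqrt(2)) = n^4 + 3*n^3 + 5*sqrt(2)*n^3 - 33*n^2 + 15*sqrt(2)*n^2 - 165*sqrt(2)*n - 35*n - 175*sqrt(2)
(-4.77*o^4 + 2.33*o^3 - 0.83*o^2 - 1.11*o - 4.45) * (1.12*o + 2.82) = -5.3424*o^5 - 10.8418*o^4 + 5.641*o^3 - 3.5838*o^2 - 8.1142*o - 12.549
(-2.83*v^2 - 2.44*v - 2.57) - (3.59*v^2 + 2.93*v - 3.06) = -6.42*v^2 - 5.37*v + 0.49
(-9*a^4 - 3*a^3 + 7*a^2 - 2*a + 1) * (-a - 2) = 9*a^5 + 21*a^4 - a^3 - 12*a^2 + 3*a - 2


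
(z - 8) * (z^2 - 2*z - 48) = z^3 - 10*z^2 - 32*z + 384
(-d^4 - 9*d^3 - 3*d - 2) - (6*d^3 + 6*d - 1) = -d^4 - 15*d^3 - 9*d - 1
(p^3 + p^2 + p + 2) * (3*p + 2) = 3*p^4 + 5*p^3 + 5*p^2 + 8*p + 4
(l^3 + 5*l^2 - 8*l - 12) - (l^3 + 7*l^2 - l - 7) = -2*l^2 - 7*l - 5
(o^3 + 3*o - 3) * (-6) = -6*o^3 - 18*o + 18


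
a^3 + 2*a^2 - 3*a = a*(a - 1)*(a + 3)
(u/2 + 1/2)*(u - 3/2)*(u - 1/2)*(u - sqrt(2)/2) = u^4/2 - u^3/2 - sqrt(2)*u^3/4 - 5*u^2/8 + sqrt(2)*u^2/4 + 3*u/8 + 5*sqrt(2)*u/16 - 3*sqrt(2)/16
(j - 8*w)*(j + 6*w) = j^2 - 2*j*w - 48*w^2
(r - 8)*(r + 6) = r^2 - 2*r - 48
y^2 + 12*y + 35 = (y + 5)*(y + 7)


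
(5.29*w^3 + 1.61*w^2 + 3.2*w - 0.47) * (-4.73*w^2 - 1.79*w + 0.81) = -25.0217*w^5 - 17.0844*w^4 - 13.733*w^3 - 2.2008*w^2 + 3.4333*w - 0.3807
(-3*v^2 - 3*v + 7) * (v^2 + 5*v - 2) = -3*v^4 - 18*v^3 - 2*v^2 + 41*v - 14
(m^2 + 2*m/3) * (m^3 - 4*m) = m^5 + 2*m^4/3 - 4*m^3 - 8*m^2/3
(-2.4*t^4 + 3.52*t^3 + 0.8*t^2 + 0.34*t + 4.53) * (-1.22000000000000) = 2.928*t^4 - 4.2944*t^3 - 0.976*t^2 - 0.4148*t - 5.5266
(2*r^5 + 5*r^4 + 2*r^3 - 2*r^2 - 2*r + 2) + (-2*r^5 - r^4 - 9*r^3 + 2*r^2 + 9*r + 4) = 4*r^4 - 7*r^3 + 7*r + 6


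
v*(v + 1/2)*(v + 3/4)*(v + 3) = v^4 + 17*v^3/4 + 33*v^2/8 + 9*v/8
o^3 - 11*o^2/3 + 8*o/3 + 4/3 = (o - 2)^2*(o + 1/3)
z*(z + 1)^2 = z^3 + 2*z^2 + z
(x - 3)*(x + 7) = x^2 + 4*x - 21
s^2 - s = s*(s - 1)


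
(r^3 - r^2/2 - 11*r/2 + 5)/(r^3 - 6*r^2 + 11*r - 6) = (r + 5/2)/(r - 3)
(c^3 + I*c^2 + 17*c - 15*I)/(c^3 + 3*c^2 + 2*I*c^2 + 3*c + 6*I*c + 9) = (c^2 + 2*I*c + 15)/(c^2 + 3*c*(1 + I) + 9*I)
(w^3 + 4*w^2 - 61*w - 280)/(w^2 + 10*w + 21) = (w^2 - 3*w - 40)/(w + 3)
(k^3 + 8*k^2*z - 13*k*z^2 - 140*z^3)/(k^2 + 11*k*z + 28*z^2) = (k^2 + k*z - 20*z^2)/(k + 4*z)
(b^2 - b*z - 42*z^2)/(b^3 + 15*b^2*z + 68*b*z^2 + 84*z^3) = (b - 7*z)/(b^2 + 9*b*z + 14*z^2)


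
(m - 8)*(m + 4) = m^2 - 4*m - 32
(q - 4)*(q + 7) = q^2 + 3*q - 28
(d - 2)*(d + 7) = d^2 + 5*d - 14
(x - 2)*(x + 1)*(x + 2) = x^3 + x^2 - 4*x - 4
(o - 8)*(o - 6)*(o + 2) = o^3 - 12*o^2 + 20*o + 96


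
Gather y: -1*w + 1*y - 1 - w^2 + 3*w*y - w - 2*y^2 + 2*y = -w^2 - 2*w - 2*y^2 + y*(3*w + 3) - 1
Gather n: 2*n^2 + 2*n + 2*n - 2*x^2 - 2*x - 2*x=2*n^2 + 4*n - 2*x^2 - 4*x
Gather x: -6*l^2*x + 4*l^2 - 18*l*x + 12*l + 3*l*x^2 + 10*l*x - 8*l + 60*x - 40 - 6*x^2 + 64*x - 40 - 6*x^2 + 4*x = 4*l^2 + 4*l + x^2*(3*l - 12) + x*(-6*l^2 - 8*l + 128) - 80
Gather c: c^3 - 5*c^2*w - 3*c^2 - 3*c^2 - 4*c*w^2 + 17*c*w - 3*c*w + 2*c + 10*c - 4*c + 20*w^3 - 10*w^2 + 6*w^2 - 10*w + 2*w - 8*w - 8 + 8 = c^3 + c^2*(-5*w - 6) + c*(-4*w^2 + 14*w + 8) + 20*w^3 - 4*w^2 - 16*w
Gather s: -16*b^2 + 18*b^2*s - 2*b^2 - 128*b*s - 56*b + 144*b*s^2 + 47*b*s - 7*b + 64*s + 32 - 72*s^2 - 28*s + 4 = -18*b^2 - 63*b + s^2*(144*b - 72) + s*(18*b^2 - 81*b + 36) + 36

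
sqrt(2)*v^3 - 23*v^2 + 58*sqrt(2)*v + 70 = (v - 7*sqrt(2))*(v - 5*sqrt(2))*(sqrt(2)*v + 1)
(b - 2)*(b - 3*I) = b^2 - 2*b - 3*I*b + 6*I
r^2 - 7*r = r*(r - 7)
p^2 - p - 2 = (p - 2)*(p + 1)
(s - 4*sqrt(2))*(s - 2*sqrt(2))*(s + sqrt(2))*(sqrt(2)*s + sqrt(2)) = sqrt(2)*s^4 - 10*s^3 + sqrt(2)*s^3 - 10*s^2 + 4*sqrt(2)*s^2 + 4*sqrt(2)*s + 32*s + 32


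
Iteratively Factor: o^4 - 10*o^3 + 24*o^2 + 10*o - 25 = (o - 5)*(o^3 - 5*o^2 - o + 5) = (o - 5)^2*(o^2 - 1) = (o - 5)^2*(o + 1)*(o - 1)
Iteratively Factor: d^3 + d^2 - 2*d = (d - 1)*(d^2 + 2*d) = (d - 1)*(d + 2)*(d)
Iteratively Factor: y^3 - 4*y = (y + 2)*(y^2 - 2*y) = y*(y + 2)*(y - 2)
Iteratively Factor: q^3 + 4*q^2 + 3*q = (q)*(q^2 + 4*q + 3) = q*(q + 3)*(q + 1)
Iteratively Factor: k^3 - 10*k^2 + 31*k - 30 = (k - 2)*(k^2 - 8*k + 15) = (k - 3)*(k - 2)*(k - 5)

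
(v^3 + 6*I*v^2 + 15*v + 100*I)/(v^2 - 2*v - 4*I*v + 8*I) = (v^2 + 10*I*v - 25)/(v - 2)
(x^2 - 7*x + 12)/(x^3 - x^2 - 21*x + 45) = (x - 4)/(x^2 + 2*x - 15)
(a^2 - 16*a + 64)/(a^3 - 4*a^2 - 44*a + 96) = (a - 8)/(a^2 + 4*a - 12)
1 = 1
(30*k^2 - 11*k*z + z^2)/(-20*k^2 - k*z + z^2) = (-6*k + z)/(4*k + z)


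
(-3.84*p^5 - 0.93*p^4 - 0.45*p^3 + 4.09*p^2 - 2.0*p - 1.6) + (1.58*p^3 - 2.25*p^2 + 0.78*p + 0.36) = -3.84*p^5 - 0.93*p^4 + 1.13*p^3 + 1.84*p^2 - 1.22*p - 1.24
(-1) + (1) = 0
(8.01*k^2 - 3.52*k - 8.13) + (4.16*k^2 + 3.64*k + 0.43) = 12.17*k^2 + 0.12*k - 7.7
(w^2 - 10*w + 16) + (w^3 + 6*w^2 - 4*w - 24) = w^3 + 7*w^2 - 14*w - 8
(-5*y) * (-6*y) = 30*y^2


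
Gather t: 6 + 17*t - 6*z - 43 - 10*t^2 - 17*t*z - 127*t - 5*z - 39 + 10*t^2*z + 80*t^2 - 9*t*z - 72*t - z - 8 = t^2*(10*z + 70) + t*(-26*z - 182) - 12*z - 84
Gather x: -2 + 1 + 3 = 2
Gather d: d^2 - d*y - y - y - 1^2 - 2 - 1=d^2 - d*y - 2*y - 4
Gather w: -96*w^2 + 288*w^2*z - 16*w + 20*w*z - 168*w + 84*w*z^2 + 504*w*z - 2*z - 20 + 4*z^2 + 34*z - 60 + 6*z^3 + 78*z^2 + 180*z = w^2*(288*z - 96) + w*(84*z^2 + 524*z - 184) + 6*z^3 + 82*z^2 + 212*z - 80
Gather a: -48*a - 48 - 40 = -48*a - 88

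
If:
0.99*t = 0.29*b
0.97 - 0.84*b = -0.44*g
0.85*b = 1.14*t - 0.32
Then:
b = -0.62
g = -3.39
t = -0.18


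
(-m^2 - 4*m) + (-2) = -m^2 - 4*m - 2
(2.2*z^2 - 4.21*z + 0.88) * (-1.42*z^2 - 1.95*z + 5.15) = -3.124*z^4 + 1.6882*z^3 + 18.2899*z^2 - 23.3975*z + 4.532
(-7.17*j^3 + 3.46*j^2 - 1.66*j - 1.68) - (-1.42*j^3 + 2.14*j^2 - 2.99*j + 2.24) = -5.75*j^3 + 1.32*j^2 + 1.33*j - 3.92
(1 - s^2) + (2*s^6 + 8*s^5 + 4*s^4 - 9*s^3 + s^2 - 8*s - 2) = 2*s^6 + 8*s^5 + 4*s^4 - 9*s^3 - 8*s - 1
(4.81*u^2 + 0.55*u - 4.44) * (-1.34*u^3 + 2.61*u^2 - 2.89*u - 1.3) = -6.4454*u^5 + 11.8171*u^4 - 6.5158*u^3 - 19.4309*u^2 + 12.1166*u + 5.772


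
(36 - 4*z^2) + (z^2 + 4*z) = -3*z^2 + 4*z + 36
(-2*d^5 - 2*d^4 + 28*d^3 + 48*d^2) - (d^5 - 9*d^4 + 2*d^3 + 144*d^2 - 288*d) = -3*d^5 + 7*d^4 + 26*d^3 - 96*d^2 + 288*d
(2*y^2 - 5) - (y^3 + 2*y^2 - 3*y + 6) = -y^3 + 3*y - 11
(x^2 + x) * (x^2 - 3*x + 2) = x^4 - 2*x^3 - x^2 + 2*x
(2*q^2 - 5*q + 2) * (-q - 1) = -2*q^3 + 3*q^2 + 3*q - 2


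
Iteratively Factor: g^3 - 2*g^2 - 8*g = (g)*(g^2 - 2*g - 8) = g*(g + 2)*(g - 4)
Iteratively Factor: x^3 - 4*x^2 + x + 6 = (x - 2)*(x^2 - 2*x - 3) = (x - 2)*(x + 1)*(x - 3)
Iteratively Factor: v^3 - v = (v)*(v^2 - 1) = v*(v - 1)*(v + 1)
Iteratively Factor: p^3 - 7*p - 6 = (p + 1)*(p^2 - p - 6) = (p + 1)*(p + 2)*(p - 3)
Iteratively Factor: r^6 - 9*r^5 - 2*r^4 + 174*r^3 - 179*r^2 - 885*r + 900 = (r + 3)*(r^5 - 12*r^4 + 34*r^3 + 72*r^2 - 395*r + 300) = (r + 3)^2*(r^4 - 15*r^3 + 79*r^2 - 165*r + 100) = (r - 1)*(r + 3)^2*(r^3 - 14*r^2 + 65*r - 100) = (r - 4)*(r - 1)*(r + 3)^2*(r^2 - 10*r + 25) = (r - 5)*(r - 4)*(r - 1)*(r + 3)^2*(r - 5)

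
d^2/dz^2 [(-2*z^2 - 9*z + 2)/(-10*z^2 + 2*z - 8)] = (235*z^3 - 270*z^2 - 510*z + 106)/(125*z^6 - 75*z^5 + 315*z^4 - 121*z^3 + 252*z^2 - 48*z + 64)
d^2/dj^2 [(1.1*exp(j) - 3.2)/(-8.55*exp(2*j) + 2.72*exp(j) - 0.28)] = (-80.41275*exp(4*j) + 910.1304*exp(3*j) - 207.4572*exp(2*j) - 7.80608*exp(j) + 2.35088)*exp(j)/(625.026375*exp(6*j) - 596.5164*exp(5*j) + 251.17506*exp(4*j) - 59.193728*exp(3*j) + 8.225616*exp(2*j) - 0.639744*exp(j) + 0.021952)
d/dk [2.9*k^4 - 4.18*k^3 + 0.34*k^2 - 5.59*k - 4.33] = 11.6*k^3 - 12.54*k^2 + 0.68*k - 5.59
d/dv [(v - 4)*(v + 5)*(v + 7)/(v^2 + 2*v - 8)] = (v^4 + 4*v^3 + 5*v^2 + 152*v + 384)/(v^4 + 4*v^3 - 12*v^2 - 32*v + 64)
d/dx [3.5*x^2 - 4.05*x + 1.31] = 7.0*x - 4.05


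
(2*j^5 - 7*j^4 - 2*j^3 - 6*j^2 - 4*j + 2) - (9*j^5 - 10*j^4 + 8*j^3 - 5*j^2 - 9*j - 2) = -7*j^5 + 3*j^4 - 10*j^3 - j^2 + 5*j + 4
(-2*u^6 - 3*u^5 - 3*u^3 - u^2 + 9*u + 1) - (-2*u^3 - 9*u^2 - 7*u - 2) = -2*u^6 - 3*u^5 - u^3 + 8*u^2 + 16*u + 3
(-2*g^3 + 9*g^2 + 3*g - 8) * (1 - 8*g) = 16*g^4 - 74*g^3 - 15*g^2 + 67*g - 8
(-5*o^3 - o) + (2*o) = -5*o^3 + o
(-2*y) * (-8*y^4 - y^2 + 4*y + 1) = 16*y^5 + 2*y^3 - 8*y^2 - 2*y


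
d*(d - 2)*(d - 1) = d^3 - 3*d^2 + 2*d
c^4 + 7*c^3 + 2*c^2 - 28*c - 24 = (c - 2)*(c + 1)*(c + 2)*(c + 6)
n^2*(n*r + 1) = n^3*r + n^2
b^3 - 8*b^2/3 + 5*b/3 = b*(b - 5/3)*(b - 1)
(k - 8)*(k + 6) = k^2 - 2*k - 48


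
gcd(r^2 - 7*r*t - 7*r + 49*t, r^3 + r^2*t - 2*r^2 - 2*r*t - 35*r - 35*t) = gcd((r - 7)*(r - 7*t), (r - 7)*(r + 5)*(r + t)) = r - 7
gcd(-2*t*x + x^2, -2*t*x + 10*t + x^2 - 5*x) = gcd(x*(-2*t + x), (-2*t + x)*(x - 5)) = -2*t + x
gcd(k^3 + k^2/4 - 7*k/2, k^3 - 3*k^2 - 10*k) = k^2 + 2*k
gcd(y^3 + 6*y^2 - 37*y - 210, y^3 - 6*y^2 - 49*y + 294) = y^2 + y - 42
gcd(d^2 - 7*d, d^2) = d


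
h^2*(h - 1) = h^3 - h^2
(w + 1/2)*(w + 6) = w^2 + 13*w/2 + 3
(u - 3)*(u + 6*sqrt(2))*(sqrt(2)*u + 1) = sqrt(2)*u^3 - 3*sqrt(2)*u^2 + 13*u^2 - 39*u + 6*sqrt(2)*u - 18*sqrt(2)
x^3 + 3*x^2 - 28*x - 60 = (x - 5)*(x + 2)*(x + 6)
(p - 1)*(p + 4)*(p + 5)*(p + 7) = p^4 + 15*p^3 + 67*p^2 + 57*p - 140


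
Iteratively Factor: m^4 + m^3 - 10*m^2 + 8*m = (m)*(m^3 + m^2 - 10*m + 8) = m*(m + 4)*(m^2 - 3*m + 2) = m*(m - 2)*(m + 4)*(m - 1)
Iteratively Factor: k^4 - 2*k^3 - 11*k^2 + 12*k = (k - 1)*(k^3 - k^2 - 12*k) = (k - 1)*(k + 3)*(k^2 - 4*k) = k*(k - 1)*(k + 3)*(k - 4)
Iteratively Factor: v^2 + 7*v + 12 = (v + 4)*(v + 3)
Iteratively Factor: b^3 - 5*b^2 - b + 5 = (b + 1)*(b^2 - 6*b + 5) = (b - 5)*(b + 1)*(b - 1)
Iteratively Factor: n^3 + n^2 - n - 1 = (n + 1)*(n^2 - 1) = (n - 1)*(n + 1)*(n + 1)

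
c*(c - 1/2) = c^2 - c/2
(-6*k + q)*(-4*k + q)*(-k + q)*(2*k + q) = -48*k^4 + 44*k^3*q + 12*k^2*q^2 - 9*k*q^3 + q^4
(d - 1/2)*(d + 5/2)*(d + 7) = d^3 + 9*d^2 + 51*d/4 - 35/4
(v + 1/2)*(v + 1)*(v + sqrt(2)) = v^3 + sqrt(2)*v^2 + 3*v^2/2 + v/2 + 3*sqrt(2)*v/2 + sqrt(2)/2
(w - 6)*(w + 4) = w^2 - 2*w - 24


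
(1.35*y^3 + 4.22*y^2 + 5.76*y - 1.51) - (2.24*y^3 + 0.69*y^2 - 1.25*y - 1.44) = -0.89*y^3 + 3.53*y^2 + 7.01*y - 0.0700000000000001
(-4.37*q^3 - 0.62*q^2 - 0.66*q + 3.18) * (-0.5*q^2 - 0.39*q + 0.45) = 2.185*q^5 + 2.0143*q^4 - 1.3947*q^3 - 1.6116*q^2 - 1.5372*q + 1.431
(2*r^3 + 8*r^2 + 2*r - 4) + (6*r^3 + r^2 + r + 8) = 8*r^3 + 9*r^2 + 3*r + 4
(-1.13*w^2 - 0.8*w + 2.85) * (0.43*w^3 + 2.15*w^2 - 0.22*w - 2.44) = -0.4859*w^5 - 2.7735*w^4 - 0.2459*w^3 + 9.0607*w^2 + 1.325*w - 6.954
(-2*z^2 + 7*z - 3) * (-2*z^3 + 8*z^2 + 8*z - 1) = 4*z^5 - 30*z^4 + 46*z^3 + 34*z^2 - 31*z + 3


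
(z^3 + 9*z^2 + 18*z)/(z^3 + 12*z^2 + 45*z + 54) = z/(z + 3)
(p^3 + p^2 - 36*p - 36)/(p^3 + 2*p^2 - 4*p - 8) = (p^3 + p^2 - 36*p - 36)/(p^3 + 2*p^2 - 4*p - 8)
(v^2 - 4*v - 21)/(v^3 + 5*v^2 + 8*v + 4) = (v^2 - 4*v - 21)/(v^3 + 5*v^2 + 8*v + 4)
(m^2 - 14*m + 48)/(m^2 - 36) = (m - 8)/(m + 6)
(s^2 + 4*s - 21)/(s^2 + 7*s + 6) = (s^2 + 4*s - 21)/(s^2 + 7*s + 6)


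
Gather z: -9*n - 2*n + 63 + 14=77 - 11*n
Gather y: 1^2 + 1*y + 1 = y + 2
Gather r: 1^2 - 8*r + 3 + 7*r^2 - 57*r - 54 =7*r^2 - 65*r - 50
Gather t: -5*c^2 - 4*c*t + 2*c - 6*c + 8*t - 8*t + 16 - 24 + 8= -5*c^2 - 4*c*t - 4*c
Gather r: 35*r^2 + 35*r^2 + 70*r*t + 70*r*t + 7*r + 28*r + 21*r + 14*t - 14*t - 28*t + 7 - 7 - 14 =70*r^2 + r*(140*t + 56) - 28*t - 14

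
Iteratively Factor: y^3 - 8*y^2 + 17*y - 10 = (y - 1)*(y^2 - 7*y + 10) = (y - 2)*(y - 1)*(y - 5)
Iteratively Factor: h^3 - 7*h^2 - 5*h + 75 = (h - 5)*(h^2 - 2*h - 15) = (h - 5)*(h + 3)*(h - 5)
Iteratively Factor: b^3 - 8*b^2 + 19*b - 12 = (b - 4)*(b^2 - 4*b + 3) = (b - 4)*(b - 3)*(b - 1)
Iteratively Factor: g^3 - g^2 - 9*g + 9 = (g - 3)*(g^2 + 2*g - 3) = (g - 3)*(g - 1)*(g + 3)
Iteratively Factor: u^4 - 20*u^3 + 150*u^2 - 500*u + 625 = (u - 5)*(u^3 - 15*u^2 + 75*u - 125) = (u - 5)^2*(u^2 - 10*u + 25) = (u - 5)^3*(u - 5)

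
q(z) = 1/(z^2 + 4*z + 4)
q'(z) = (-2*z - 4)/(z^2 + 4*z + 4)^2 = 2*(-z - 2)/(z^2 + 4*z + 4)^2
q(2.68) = 0.05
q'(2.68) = -0.02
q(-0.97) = 0.94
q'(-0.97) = -1.83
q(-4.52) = 0.16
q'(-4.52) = 0.12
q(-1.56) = 5.17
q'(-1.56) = -23.48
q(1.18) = 0.10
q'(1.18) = -0.06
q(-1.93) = 204.08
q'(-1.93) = -5830.90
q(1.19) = 0.10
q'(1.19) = -0.06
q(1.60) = 0.08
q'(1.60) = -0.04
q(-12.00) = 0.01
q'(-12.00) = 0.00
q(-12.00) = 0.01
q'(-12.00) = 0.00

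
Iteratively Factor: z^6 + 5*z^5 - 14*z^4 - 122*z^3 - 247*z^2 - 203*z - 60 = (z + 4)*(z^5 + z^4 - 18*z^3 - 50*z^2 - 47*z - 15) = (z - 5)*(z + 4)*(z^4 + 6*z^3 + 12*z^2 + 10*z + 3) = (z - 5)*(z + 1)*(z + 4)*(z^3 + 5*z^2 + 7*z + 3) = (z - 5)*(z + 1)^2*(z + 4)*(z^2 + 4*z + 3) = (z - 5)*(z + 1)^3*(z + 4)*(z + 3)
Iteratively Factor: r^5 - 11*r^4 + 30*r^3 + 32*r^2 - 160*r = (r)*(r^4 - 11*r^3 + 30*r^2 + 32*r - 160) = r*(r - 4)*(r^3 - 7*r^2 + 2*r + 40) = r*(r - 5)*(r - 4)*(r^2 - 2*r - 8) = r*(r - 5)*(r - 4)*(r + 2)*(r - 4)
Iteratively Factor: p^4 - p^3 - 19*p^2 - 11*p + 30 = (p + 3)*(p^3 - 4*p^2 - 7*p + 10) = (p + 2)*(p + 3)*(p^2 - 6*p + 5) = (p - 5)*(p + 2)*(p + 3)*(p - 1)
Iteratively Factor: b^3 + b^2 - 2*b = (b - 1)*(b^2 + 2*b) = (b - 1)*(b + 2)*(b)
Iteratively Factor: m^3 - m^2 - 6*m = (m)*(m^2 - m - 6) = m*(m + 2)*(m - 3)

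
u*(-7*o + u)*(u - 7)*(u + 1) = -7*o*u^3 + 42*o*u^2 + 49*o*u + u^4 - 6*u^3 - 7*u^2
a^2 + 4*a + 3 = (a + 1)*(a + 3)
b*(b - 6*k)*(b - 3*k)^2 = b^4 - 12*b^3*k + 45*b^2*k^2 - 54*b*k^3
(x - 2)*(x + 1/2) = x^2 - 3*x/2 - 1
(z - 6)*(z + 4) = z^2 - 2*z - 24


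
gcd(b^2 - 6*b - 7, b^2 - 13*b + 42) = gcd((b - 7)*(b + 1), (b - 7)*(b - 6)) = b - 7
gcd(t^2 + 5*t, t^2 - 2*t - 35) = t + 5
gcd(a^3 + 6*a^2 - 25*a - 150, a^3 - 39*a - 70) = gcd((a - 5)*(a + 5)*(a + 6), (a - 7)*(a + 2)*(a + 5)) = a + 5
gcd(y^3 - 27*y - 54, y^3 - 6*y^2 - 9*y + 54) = y^2 - 3*y - 18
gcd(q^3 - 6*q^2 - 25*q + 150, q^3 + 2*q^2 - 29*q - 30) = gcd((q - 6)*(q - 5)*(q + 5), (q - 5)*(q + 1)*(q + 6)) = q - 5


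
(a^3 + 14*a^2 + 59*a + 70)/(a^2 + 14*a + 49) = (a^2 + 7*a + 10)/(a + 7)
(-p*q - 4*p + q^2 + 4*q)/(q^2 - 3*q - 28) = (-p + q)/(q - 7)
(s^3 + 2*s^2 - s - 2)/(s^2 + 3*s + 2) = s - 1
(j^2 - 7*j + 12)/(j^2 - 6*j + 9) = (j - 4)/(j - 3)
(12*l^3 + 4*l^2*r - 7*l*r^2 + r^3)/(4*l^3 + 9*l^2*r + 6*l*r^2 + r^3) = (12*l^2 - 8*l*r + r^2)/(4*l^2 + 5*l*r + r^2)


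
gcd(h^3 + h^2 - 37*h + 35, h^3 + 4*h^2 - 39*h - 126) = h + 7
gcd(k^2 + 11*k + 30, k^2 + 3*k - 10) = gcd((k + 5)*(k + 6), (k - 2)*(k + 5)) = k + 5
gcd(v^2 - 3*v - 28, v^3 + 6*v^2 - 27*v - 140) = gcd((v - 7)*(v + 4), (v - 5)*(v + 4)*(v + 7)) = v + 4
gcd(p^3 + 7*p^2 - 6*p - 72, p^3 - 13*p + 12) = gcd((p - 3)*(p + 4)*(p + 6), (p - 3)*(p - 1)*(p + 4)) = p^2 + p - 12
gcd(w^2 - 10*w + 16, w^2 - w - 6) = 1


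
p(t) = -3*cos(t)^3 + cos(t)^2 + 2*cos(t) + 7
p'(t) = 9*sin(t)*cos(t)^2 - 2*sin(t)*cos(t) - 2*sin(t)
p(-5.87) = 7.37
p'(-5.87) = 1.49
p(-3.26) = 8.94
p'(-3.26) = 1.05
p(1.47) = 7.21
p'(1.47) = -2.10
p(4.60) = 6.79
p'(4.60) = 1.65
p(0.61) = 7.66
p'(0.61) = 1.38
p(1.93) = 6.55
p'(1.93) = -0.17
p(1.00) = 7.90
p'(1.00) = -0.38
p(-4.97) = 7.52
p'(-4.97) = -1.86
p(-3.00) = 8.91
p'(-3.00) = -1.24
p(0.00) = 7.00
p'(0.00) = 0.00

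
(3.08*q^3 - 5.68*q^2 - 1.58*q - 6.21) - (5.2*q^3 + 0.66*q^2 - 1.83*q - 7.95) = -2.12*q^3 - 6.34*q^2 + 0.25*q + 1.74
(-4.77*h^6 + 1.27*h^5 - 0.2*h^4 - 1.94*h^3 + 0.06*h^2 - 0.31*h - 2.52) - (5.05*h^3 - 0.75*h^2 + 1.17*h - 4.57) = -4.77*h^6 + 1.27*h^5 - 0.2*h^4 - 6.99*h^3 + 0.81*h^2 - 1.48*h + 2.05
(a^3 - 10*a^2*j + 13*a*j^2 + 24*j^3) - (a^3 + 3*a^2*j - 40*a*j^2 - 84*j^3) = -13*a^2*j + 53*a*j^2 + 108*j^3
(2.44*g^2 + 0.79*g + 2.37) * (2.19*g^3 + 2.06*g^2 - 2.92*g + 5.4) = 5.3436*g^5 + 6.7565*g^4 - 0.307099999999999*g^3 + 15.7514*g^2 - 2.6544*g + 12.798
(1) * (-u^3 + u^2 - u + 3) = -u^3 + u^2 - u + 3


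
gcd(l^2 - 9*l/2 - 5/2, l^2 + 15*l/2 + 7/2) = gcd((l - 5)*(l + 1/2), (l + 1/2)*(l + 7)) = l + 1/2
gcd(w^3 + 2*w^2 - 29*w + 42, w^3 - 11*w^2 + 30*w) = 1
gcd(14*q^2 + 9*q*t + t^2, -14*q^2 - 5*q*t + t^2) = 2*q + t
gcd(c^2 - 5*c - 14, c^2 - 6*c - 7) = c - 7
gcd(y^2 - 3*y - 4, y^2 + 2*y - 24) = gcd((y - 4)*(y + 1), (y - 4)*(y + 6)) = y - 4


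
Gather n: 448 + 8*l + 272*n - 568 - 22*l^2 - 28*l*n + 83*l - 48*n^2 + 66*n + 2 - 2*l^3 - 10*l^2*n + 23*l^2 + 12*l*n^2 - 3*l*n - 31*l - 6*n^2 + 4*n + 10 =-2*l^3 + l^2 + 60*l + n^2*(12*l - 54) + n*(-10*l^2 - 31*l + 342) - 108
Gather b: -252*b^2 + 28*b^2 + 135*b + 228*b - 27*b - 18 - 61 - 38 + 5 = -224*b^2 + 336*b - 112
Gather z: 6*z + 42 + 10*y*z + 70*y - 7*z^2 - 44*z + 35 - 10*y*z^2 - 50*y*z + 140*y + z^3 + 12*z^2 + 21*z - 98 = 210*y + z^3 + z^2*(5 - 10*y) + z*(-40*y - 17) - 21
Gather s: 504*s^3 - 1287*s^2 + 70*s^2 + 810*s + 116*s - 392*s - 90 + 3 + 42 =504*s^3 - 1217*s^2 + 534*s - 45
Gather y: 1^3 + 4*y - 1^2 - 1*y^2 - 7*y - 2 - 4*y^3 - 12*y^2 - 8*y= -4*y^3 - 13*y^2 - 11*y - 2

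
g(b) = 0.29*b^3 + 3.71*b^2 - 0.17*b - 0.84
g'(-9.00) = 3.52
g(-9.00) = 89.79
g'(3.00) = 29.92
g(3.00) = 39.87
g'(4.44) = 49.93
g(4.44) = 96.93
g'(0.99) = 8.03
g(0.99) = 2.91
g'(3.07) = 30.81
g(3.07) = 42.00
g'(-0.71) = -5.00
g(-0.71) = 1.05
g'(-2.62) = -13.64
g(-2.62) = 19.86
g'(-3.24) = -15.08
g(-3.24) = 28.79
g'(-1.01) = -6.78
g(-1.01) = 2.82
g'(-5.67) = -14.27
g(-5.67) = 66.53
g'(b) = 0.87*b^2 + 7.42*b - 0.17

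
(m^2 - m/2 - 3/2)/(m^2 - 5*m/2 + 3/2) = (m + 1)/(m - 1)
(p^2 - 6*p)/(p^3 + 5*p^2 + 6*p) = (p - 6)/(p^2 + 5*p + 6)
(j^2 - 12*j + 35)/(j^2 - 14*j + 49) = (j - 5)/(j - 7)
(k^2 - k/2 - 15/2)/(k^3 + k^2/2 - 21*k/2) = (2*k + 5)/(k*(2*k + 7))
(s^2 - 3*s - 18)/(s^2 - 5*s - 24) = (s - 6)/(s - 8)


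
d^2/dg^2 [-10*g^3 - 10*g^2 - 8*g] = -60*g - 20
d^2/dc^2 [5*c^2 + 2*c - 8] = 10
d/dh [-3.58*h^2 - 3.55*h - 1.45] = -7.16*h - 3.55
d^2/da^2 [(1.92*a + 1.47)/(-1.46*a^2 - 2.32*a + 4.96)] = (-(1.92*a + 1.47)*(2.92*a + 2.32)*(5.84*a + 4.64) + (16.8192*a + 13.2012)*(1.46*a^2 + 2.32*a - 4.96))/(1.46*a^2 + 2.32*a - 4.96)^3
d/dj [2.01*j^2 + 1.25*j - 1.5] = 4.02*j + 1.25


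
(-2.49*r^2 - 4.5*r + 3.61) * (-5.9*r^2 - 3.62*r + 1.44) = 14.691*r^4 + 35.5638*r^3 - 8.5946*r^2 - 19.5482*r + 5.1984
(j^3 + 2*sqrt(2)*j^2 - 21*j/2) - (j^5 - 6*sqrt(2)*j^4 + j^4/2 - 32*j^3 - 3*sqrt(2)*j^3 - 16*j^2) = -j^5 - j^4/2 + 6*sqrt(2)*j^4 + 3*sqrt(2)*j^3 + 33*j^3 + 2*sqrt(2)*j^2 + 16*j^2 - 21*j/2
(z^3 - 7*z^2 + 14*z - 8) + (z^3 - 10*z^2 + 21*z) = 2*z^3 - 17*z^2 + 35*z - 8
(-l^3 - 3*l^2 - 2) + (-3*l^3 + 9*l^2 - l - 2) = -4*l^3 + 6*l^2 - l - 4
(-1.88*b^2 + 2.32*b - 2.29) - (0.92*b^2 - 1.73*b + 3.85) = -2.8*b^2 + 4.05*b - 6.14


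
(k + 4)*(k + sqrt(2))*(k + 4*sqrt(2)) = k^3 + 4*k^2 + 5*sqrt(2)*k^2 + 8*k + 20*sqrt(2)*k + 32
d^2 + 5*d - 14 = (d - 2)*(d + 7)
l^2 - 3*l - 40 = (l - 8)*(l + 5)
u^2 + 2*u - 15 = (u - 3)*(u + 5)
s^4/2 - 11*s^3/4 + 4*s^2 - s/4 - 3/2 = (s/2 + 1/4)*(s - 3)*(s - 2)*(s - 1)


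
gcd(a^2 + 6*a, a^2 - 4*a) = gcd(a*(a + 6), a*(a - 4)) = a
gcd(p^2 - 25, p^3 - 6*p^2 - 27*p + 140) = p + 5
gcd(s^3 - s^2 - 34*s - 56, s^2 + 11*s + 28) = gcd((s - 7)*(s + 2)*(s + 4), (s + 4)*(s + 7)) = s + 4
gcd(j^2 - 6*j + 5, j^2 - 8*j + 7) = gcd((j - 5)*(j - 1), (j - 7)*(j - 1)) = j - 1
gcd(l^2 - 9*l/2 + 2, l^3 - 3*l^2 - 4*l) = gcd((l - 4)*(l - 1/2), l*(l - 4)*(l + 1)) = l - 4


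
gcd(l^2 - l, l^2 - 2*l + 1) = l - 1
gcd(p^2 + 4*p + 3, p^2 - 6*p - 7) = p + 1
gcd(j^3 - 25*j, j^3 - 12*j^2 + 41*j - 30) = j - 5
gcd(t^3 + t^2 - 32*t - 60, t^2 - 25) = t + 5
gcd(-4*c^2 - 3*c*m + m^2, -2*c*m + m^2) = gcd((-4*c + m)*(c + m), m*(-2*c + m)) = 1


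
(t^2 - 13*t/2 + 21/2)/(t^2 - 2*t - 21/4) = 2*(t - 3)/(2*t + 3)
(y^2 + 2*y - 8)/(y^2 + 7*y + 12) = (y - 2)/(y + 3)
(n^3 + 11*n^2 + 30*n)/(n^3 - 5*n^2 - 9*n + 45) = n*(n^2 + 11*n + 30)/(n^3 - 5*n^2 - 9*n + 45)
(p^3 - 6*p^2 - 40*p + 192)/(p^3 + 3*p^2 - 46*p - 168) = (p^2 - 12*p + 32)/(p^2 - 3*p - 28)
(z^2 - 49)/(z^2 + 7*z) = (z - 7)/z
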